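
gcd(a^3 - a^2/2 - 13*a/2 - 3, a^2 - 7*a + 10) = 1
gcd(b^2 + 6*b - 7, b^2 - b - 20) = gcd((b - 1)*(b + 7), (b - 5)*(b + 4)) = 1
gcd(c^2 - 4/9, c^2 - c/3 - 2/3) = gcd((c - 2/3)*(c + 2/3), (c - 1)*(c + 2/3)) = c + 2/3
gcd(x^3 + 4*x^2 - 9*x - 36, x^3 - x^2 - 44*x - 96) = x^2 + 7*x + 12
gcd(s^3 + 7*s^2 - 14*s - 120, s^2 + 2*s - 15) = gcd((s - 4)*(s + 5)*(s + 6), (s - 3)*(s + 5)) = s + 5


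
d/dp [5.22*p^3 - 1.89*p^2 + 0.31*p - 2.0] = 15.66*p^2 - 3.78*p + 0.31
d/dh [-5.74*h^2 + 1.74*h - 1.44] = 1.74 - 11.48*h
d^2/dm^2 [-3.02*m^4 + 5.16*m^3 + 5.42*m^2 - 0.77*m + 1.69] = -36.24*m^2 + 30.96*m + 10.84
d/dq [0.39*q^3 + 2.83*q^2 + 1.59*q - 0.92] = 1.17*q^2 + 5.66*q + 1.59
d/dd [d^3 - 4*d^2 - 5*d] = 3*d^2 - 8*d - 5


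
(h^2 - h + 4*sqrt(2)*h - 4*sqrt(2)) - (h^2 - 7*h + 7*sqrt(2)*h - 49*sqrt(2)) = -3*sqrt(2)*h + 6*h + 45*sqrt(2)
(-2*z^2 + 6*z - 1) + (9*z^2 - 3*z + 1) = 7*z^2 + 3*z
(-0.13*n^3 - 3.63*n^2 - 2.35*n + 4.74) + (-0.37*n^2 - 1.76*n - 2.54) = -0.13*n^3 - 4.0*n^2 - 4.11*n + 2.2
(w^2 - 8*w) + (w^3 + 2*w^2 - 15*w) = w^3 + 3*w^2 - 23*w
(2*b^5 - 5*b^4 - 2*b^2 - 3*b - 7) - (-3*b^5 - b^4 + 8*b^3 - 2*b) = 5*b^5 - 4*b^4 - 8*b^3 - 2*b^2 - b - 7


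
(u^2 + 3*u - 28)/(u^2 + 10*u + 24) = (u^2 + 3*u - 28)/(u^2 + 10*u + 24)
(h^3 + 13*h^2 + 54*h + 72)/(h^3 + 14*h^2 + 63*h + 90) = (h + 4)/(h + 5)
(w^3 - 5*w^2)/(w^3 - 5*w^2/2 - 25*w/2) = 2*w/(2*w + 5)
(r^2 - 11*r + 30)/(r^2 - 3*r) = (r^2 - 11*r + 30)/(r*(r - 3))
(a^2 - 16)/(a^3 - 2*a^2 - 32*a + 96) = (a + 4)/(a^2 + 2*a - 24)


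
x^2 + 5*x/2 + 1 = (x + 1/2)*(x + 2)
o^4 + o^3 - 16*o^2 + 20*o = o*(o - 2)^2*(o + 5)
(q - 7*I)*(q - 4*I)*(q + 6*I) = q^3 - 5*I*q^2 + 38*q - 168*I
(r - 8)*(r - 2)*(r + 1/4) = r^3 - 39*r^2/4 + 27*r/2 + 4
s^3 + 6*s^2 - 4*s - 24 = (s - 2)*(s + 2)*(s + 6)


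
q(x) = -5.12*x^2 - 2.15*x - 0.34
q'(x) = -10.24*x - 2.15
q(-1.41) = -7.49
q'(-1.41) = 12.29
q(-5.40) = -138.03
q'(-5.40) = 53.15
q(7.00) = -266.27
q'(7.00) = -73.83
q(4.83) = -130.17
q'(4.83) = -51.61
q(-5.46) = -141.24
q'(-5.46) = 53.76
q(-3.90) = -69.83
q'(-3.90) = 37.79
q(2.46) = -36.61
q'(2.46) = -27.34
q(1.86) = -22.05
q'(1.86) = -21.20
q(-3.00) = -39.97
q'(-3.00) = 28.57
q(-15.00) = -1120.09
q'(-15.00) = 151.45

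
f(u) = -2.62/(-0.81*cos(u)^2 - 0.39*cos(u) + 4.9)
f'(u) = -2.62*(-1.62*sin(u)*cos(u) - 0.39*sin(u))/(-0.81*cos(u)^2 - 0.39*cos(u) + 4.9)^2 = (4.2444*cos(u) + 1.0218)*sin(u)/(0.81*cos(u)^2 + 0.39*cos(u) - 4.9)^2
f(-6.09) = -0.70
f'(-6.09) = 0.07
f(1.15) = -0.57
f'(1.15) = 0.12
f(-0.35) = -0.69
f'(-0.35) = -0.12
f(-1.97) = -0.53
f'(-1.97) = 0.02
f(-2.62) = -0.57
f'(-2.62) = 0.06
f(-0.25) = -0.70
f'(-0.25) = -0.09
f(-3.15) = -0.58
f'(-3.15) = -0.00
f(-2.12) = -0.54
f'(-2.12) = 0.04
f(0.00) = -0.71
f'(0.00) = 0.00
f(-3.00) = -0.58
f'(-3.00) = 0.02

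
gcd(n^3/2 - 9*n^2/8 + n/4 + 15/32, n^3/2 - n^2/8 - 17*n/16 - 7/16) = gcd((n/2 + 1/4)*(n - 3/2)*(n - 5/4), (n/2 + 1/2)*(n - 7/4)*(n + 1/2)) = n + 1/2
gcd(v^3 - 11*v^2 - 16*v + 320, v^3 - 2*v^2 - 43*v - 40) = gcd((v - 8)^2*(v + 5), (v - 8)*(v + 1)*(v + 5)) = v^2 - 3*v - 40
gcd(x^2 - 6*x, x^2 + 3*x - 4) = 1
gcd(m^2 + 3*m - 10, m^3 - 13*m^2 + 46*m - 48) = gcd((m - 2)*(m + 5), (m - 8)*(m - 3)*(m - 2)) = m - 2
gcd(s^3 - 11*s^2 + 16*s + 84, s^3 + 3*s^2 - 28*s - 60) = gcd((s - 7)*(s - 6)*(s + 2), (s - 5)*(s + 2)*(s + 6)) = s + 2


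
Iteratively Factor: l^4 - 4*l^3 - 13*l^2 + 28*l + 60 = (l + 2)*(l^3 - 6*l^2 - l + 30) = (l - 3)*(l + 2)*(l^2 - 3*l - 10) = (l - 3)*(l + 2)^2*(l - 5)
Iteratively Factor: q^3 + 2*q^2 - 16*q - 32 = (q + 4)*(q^2 - 2*q - 8) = (q + 2)*(q + 4)*(q - 4)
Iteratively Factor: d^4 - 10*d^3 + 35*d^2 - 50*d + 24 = (d - 1)*(d^3 - 9*d^2 + 26*d - 24) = (d - 2)*(d - 1)*(d^2 - 7*d + 12) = (d - 3)*(d - 2)*(d - 1)*(d - 4)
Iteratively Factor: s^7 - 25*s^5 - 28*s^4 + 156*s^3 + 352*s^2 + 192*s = (s)*(s^6 - 25*s^4 - 28*s^3 + 156*s^2 + 352*s + 192) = s*(s + 1)*(s^5 - s^4 - 24*s^3 - 4*s^2 + 160*s + 192) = s*(s + 1)*(s + 3)*(s^4 - 4*s^3 - 12*s^2 + 32*s + 64) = s*(s + 1)*(s + 2)*(s + 3)*(s^3 - 6*s^2 + 32) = s*(s - 4)*(s + 1)*(s + 2)*(s + 3)*(s^2 - 2*s - 8) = s*(s - 4)*(s + 1)*(s + 2)^2*(s + 3)*(s - 4)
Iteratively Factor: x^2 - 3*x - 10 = (x + 2)*(x - 5)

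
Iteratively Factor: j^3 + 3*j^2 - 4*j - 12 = (j - 2)*(j^2 + 5*j + 6) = (j - 2)*(j + 2)*(j + 3)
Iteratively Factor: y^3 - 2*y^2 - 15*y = (y)*(y^2 - 2*y - 15) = y*(y - 5)*(y + 3)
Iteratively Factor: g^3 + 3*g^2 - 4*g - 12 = (g + 2)*(g^2 + g - 6) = (g + 2)*(g + 3)*(g - 2)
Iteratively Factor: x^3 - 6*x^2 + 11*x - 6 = (x - 3)*(x^2 - 3*x + 2) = (x - 3)*(x - 1)*(x - 2)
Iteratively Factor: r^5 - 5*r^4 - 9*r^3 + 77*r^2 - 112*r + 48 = (r - 1)*(r^4 - 4*r^3 - 13*r^2 + 64*r - 48) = (r - 4)*(r - 1)*(r^3 - 13*r + 12) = (r - 4)*(r - 1)^2*(r^2 + r - 12) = (r - 4)*(r - 1)^2*(r + 4)*(r - 3)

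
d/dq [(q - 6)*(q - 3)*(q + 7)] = 3*q^2 - 4*q - 45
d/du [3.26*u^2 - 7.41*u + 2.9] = 6.52*u - 7.41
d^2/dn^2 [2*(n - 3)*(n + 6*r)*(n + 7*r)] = 12*n + 52*r - 12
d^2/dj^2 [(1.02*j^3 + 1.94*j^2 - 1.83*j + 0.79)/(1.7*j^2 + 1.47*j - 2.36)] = (1.4210854715202e-14*j^4 - 7.68080399999999*j^3 + 39.166776*j^2 + 1.879452*j + 18.665958)/(4.913*j^6 + 12.7449*j^5 - 9.44061*j^4 - 32.209317*j^3 + 13.105788*j^2 + 24.561936*j - 13.144256)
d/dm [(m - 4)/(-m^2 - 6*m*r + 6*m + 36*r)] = (-m^2 - 6*m*r + 6*m + 36*r + 2*(m - 4)*(m + 3*r - 3))/(m^2 + 6*m*r - 6*m - 36*r)^2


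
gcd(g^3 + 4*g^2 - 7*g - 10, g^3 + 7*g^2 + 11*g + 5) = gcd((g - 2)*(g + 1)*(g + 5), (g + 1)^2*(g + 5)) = g^2 + 6*g + 5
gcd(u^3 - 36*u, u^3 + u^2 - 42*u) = u^2 - 6*u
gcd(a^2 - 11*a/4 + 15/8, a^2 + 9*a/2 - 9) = a - 3/2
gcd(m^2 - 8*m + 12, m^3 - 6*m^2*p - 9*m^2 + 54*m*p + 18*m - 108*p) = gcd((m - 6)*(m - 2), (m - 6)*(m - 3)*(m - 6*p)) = m - 6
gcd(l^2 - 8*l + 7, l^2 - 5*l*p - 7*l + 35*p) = l - 7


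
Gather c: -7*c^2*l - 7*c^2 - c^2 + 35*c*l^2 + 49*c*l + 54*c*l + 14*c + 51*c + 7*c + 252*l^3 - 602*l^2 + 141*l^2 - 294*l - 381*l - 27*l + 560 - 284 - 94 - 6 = c^2*(-7*l - 8) + c*(35*l^2 + 103*l + 72) + 252*l^3 - 461*l^2 - 702*l + 176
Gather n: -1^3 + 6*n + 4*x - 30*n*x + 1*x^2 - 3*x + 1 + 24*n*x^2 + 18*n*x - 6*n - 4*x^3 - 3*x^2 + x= n*(24*x^2 - 12*x) - 4*x^3 - 2*x^2 + 2*x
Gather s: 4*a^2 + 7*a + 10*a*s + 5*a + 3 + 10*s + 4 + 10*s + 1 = 4*a^2 + 12*a + s*(10*a + 20) + 8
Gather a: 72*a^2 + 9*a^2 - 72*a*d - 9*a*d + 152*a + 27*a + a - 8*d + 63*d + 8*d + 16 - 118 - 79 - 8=81*a^2 + a*(180 - 81*d) + 63*d - 189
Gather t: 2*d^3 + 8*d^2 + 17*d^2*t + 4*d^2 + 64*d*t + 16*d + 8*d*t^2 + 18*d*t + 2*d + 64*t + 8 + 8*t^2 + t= 2*d^3 + 12*d^2 + 18*d + t^2*(8*d + 8) + t*(17*d^2 + 82*d + 65) + 8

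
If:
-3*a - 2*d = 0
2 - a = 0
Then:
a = 2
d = -3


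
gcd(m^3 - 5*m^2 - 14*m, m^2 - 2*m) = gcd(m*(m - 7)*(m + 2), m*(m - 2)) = m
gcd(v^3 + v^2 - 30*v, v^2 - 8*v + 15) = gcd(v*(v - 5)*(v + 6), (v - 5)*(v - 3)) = v - 5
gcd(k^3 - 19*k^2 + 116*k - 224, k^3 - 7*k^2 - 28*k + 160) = k^2 - 12*k + 32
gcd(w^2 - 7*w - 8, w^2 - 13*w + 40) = w - 8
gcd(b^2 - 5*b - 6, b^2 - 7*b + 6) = b - 6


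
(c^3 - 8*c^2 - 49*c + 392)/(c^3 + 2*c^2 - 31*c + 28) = (c^2 - 15*c + 56)/(c^2 - 5*c + 4)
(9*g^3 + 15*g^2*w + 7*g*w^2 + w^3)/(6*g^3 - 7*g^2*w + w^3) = (3*g^2 + 4*g*w + w^2)/(2*g^2 - 3*g*w + w^2)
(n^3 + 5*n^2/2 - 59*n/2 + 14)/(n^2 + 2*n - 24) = (2*n^2 + 13*n - 7)/(2*(n + 6))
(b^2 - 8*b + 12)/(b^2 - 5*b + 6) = (b - 6)/(b - 3)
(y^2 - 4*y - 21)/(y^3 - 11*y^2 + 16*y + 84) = (y + 3)/(y^2 - 4*y - 12)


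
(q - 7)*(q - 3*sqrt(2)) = q^2 - 7*q - 3*sqrt(2)*q + 21*sqrt(2)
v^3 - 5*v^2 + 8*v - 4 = (v - 2)^2*(v - 1)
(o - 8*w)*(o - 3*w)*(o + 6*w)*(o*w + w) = o^4*w - 5*o^3*w^2 + o^3*w - 42*o^2*w^3 - 5*o^2*w^2 + 144*o*w^4 - 42*o*w^3 + 144*w^4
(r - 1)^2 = r^2 - 2*r + 1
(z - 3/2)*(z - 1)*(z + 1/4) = z^3 - 9*z^2/4 + 7*z/8 + 3/8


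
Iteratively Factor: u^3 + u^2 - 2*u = (u + 2)*(u^2 - u) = (u - 1)*(u + 2)*(u)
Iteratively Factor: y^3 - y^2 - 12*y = (y)*(y^2 - y - 12) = y*(y - 4)*(y + 3)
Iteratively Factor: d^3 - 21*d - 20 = (d + 1)*(d^2 - d - 20) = (d - 5)*(d + 1)*(d + 4)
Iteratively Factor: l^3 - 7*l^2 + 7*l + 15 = (l - 5)*(l^2 - 2*l - 3) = (l - 5)*(l + 1)*(l - 3)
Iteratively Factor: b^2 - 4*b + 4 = (b - 2)*(b - 2)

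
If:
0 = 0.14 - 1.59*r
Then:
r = 0.09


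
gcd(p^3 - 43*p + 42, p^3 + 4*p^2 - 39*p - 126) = p^2 + p - 42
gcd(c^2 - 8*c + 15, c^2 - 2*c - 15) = c - 5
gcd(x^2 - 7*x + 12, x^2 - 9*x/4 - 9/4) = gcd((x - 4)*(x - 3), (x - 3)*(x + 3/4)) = x - 3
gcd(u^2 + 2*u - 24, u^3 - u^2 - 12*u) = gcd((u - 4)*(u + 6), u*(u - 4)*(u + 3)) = u - 4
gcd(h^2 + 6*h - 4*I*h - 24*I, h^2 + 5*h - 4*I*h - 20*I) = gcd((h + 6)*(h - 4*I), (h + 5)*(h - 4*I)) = h - 4*I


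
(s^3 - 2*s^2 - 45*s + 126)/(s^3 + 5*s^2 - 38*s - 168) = (s - 3)/(s + 4)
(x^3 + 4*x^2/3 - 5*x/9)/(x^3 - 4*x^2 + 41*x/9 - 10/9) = x*(3*x + 5)/(3*x^2 - 11*x + 10)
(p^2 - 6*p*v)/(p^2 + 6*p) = (p - 6*v)/(p + 6)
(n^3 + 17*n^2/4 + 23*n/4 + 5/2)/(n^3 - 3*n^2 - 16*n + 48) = (4*n^3 + 17*n^2 + 23*n + 10)/(4*(n^3 - 3*n^2 - 16*n + 48))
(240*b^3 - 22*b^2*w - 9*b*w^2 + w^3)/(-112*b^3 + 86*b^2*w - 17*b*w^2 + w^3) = (-30*b^2 - b*w + w^2)/(14*b^2 - 9*b*w + w^2)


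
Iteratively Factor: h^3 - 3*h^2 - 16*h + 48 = (h - 4)*(h^2 + h - 12) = (h - 4)*(h - 3)*(h + 4)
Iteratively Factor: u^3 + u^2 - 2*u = (u)*(u^2 + u - 2) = u*(u + 2)*(u - 1)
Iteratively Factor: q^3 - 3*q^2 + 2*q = (q - 1)*(q^2 - 2*q) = q*(q - 1)*(q - 2)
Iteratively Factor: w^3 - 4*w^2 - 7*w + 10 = (w - 1)*(w^2 - 3*w - 10) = (w - 5)*(w - 1)*(w + 2)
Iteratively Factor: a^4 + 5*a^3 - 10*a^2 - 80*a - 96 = (a + 2)*(a^3 + 3*a^2 - 16*a - 48) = (a + 2)*(a + 4)*(a^2 - a - 12) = (a + 2)*(a + 3)*(a + 4)*(a - 4)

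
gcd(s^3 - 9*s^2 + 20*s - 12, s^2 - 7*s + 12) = 1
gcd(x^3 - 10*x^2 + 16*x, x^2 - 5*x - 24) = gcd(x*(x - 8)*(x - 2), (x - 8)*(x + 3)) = x - 8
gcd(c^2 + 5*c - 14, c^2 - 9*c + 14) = c - 2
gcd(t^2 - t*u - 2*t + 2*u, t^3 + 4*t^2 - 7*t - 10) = t - 2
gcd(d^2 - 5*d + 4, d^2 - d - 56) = 1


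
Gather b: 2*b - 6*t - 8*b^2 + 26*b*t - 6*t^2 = -8*b^2 + b*(26*t + 2) - 6*t^2 - 6*t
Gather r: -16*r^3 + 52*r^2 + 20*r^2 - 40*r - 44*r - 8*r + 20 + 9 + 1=-16*r^3 + 72*r^2 - 92*r + 30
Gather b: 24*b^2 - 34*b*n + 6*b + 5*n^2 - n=24*b^2 + b*(6 - 34*n) + 5*n^2 - n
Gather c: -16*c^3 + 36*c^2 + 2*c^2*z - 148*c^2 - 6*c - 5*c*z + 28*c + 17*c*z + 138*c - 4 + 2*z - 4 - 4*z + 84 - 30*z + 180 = -16*c^3 + c^2*(2*z - 112) + c*(12*z + 160) - 32*z + 256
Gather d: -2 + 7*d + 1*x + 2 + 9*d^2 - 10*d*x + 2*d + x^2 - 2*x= 9*d^2 + d*(9 - 10*x) + x^2 - x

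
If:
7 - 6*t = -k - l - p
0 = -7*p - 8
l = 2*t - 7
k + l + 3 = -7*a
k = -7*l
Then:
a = -275/147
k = 106/9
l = -106/63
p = -8/7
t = 335/126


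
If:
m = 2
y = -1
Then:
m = 2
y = -1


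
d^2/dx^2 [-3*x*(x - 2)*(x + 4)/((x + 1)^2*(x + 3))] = 18*(x^4 + 13*x^3 + 33*x^2 - 5*x - 62)/(x^7 + 13*x^6 + 69*x^5 + 193*x^4 + 307*x^3 + 279*x^2 + 135*x + 27)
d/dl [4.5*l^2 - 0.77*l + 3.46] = 9.0*l - 0.77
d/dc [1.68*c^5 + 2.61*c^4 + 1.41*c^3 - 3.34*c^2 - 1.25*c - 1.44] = 8.4*c^4 + 10.44*c^3 + 4.23*c^2 - 6.68*c - 1.25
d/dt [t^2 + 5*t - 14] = 2*t + 5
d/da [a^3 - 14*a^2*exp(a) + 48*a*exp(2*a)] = -14*a^2*exp(a) + 3*a^2 + 96*a*exp(2*a) - 28*a*exp(a) + 48*exp(2*a)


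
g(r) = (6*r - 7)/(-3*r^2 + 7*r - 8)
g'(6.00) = 0.07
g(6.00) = -0.39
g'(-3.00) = 0.09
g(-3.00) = 0.45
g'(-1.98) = 0.14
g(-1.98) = 0.56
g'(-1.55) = 0.16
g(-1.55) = 0.63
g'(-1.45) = 0.17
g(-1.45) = 0.64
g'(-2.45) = 0.11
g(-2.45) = 0.50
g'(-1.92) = 0.14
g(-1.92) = 0.57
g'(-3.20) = 0.09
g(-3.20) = 0.43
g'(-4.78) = 0.05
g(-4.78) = 0.32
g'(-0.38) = 0.16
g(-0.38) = 0.84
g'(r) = (6*r - 7)^2/(-3*r^2 + 7*r - 8)^2 + 6/(-3*r^2 + 7*r - 8)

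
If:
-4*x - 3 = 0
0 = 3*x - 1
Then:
No Solution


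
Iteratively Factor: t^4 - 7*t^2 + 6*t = (t - 2)*(t^3 + 2*t^2 - 3*t) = t*(t - 2)*(t^2 + 2*t - 3) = t*(t - 2)*(t + 3)*(t - 1)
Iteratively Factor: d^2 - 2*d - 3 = (d - 3)*(d + 1)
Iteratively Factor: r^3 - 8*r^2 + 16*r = (r - 4)*(r^2 - 4*r) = r*(r - 4)*(r - 4)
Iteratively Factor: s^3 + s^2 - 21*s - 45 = (s - 5)*(s^2 + 6*s + 9) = (s - 5)*(s + 3)*(s + 3)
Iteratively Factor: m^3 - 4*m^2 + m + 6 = (m - 2)*(m^2 - 2*m - 3) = (m - 3)*(m - 2)*(m + 1)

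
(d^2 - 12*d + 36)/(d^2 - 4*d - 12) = (d - 6)/(d + 2)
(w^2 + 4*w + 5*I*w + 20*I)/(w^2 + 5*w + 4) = (w + 5*I)/(w + 1)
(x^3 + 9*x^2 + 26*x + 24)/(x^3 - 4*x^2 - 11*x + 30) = (x^2 + 6*x + 8)/(x^2 - 7*x + 10)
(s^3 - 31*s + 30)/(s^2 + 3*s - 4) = (s^2 + s - 30)/(s + 4)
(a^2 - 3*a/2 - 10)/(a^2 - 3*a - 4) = (a + 5/2)/(a + 1)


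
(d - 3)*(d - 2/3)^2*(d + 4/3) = d^4 - 3*d^3 - 4*d^2/3 + 124*d/27 - 16/9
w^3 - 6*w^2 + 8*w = w*(w - 4)*(w - 2)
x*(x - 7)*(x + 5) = x^3 - 2*x^2 - 35*x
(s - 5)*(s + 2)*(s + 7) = s^3 + 4*s^2 - 31*s - 70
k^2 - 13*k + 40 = (k - 8)*(k - 5)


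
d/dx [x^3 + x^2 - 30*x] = 3*x^2 + 2*x - 30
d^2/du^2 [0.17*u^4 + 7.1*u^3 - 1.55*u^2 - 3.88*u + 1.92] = 2.04*u^2 + 42.6*u - 3.1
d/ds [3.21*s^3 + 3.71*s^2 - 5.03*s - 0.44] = 9.63*s^2 + 7.42*s - 5.03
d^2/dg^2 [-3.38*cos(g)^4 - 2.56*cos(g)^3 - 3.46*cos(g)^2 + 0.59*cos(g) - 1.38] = 54.08*cos(g)^4 + 23.04*cos(g)^3 - 26.72*cos(g)^2 - 15.95*cos(g) - 6.92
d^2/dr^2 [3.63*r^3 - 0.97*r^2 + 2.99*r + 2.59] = 21.78*r - 1.94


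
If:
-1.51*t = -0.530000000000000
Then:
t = 0.35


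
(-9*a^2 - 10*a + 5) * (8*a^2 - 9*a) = -72*a^4 + a^3 + 130*a^2 - 45*a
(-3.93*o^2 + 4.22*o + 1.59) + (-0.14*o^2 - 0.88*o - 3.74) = -4.07*o^2 + 3.34*o - 2.15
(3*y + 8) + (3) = 3*y + 11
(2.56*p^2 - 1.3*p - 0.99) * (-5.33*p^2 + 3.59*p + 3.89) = -13.6448*p^4 + 16.1194*p^3 + 10.5681*p^2 - 8.6111*p - 3.8511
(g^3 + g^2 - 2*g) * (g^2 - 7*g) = g^5 - 6*g^4 - 9*g^3 + 14*g^2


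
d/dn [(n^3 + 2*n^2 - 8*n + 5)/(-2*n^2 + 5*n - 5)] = (-2*n^4 + 10*n^3 - 21*n^2 + 15)/(4*n^4 - 20*n^3 + 45*n^2 - 50*n + 25)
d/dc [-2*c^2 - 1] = -4*c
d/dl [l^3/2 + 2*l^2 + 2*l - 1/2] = 3*l^2/2 + 4*l + 2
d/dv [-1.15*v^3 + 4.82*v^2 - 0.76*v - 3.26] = -3.45*v^2 + 9.64*v - 0.76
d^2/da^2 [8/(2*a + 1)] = 64/(2*a + 1)^3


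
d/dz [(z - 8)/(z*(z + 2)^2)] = -2/(z + 2)^3 + 24/(z*(z + 2)^3) + 16/(z^2*(z + 2)^3)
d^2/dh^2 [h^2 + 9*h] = 2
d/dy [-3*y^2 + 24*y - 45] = 24 - 6*y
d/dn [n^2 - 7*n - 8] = 2*n - 7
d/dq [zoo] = 0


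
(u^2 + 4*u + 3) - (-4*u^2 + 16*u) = 5*u^2 - 12*u + 3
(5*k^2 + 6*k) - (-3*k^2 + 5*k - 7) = 8*k^2 + k + 7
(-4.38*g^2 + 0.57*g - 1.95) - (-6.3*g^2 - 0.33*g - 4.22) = 1.92*g^2 + 0.9*g + 2.27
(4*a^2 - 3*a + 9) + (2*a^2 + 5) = 6*a^2 - 3*a + 14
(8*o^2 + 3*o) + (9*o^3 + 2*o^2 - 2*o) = 9*o^3 + 10*o^2 + o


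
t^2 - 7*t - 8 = (t - 8)*(t + 1)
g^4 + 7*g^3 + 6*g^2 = g^2*(g + 1)*(g + 6)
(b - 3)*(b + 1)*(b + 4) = b^3 + 2*b^2 - 11*b - 12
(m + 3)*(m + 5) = m^2 + 8*m + 15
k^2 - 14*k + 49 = (k - 7)^2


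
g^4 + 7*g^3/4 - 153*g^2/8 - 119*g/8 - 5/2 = (g - 4)*(g + 1/4)*(g + 1/2)*(g + 5)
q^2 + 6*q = q*(q + 6)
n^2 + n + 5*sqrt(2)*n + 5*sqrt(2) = (n + 1)*(n + 5*sqrt(2))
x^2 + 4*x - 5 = (x - 1)*(x + 5)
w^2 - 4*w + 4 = (w - 2)^2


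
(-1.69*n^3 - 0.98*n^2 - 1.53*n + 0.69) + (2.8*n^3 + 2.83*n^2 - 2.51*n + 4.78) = 1.11*n^3 + 1.85*n^2 - 4.04*n + 5.47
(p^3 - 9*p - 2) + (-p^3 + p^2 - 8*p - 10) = p^2 - 17*p - 12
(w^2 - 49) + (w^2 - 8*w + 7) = 2*w^2 - 8*w - 42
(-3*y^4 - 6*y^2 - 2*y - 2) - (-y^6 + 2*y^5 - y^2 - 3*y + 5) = y^6 - 2*y^5 - 3*y^4 - 5*y^2 + y - 7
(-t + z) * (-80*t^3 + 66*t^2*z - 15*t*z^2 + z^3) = 80*t^4 - 146*t^3*z + 81*t^2*z^2 - 16*t*z^3 + z^4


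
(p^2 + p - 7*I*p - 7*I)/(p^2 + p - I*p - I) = (p - 7*I)/(p - I)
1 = 1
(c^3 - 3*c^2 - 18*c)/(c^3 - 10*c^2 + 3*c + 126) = c/(c - 7)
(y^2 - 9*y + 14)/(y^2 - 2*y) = (y - 7)/y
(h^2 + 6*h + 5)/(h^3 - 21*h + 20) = (h + 1)/(h^2 - 5*h + 4)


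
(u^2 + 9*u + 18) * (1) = u^2 + 9*u + 18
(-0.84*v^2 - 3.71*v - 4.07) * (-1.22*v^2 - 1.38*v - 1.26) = 1.0248*v^4 + 5.6854*v^3 + 11.1436*v^2 + 10.2912*v + 5.1282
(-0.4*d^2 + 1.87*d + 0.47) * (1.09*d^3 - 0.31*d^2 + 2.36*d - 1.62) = -0.436*d^5 + 2.1623*d^4 - 1.0114*d^3 + 4.9155*d^2 - 1.9202*d - 0.7614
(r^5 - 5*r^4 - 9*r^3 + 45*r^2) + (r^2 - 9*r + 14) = r^5 - 5*r^4 - 9*r^3 + 46*r^2 - 9*r + 14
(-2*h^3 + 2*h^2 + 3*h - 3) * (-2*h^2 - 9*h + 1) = 4*h^5 + 14*h^4 - 26*h^3 - 19*h^2 + 30*h - 3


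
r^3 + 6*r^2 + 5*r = r*(r + 1)*(r + 5)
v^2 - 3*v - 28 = (v - 7)*(v + 4)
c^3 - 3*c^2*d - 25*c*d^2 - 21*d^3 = (c - 7*d)*(c + d)*(c + 3*d)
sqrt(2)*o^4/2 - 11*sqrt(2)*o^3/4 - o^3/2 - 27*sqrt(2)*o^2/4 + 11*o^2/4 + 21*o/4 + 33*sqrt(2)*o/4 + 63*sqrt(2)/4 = (o - 7)*(o + 3/2)*(o - 3*sqrt(2)/2)*(sqrt(2)*o/2 + 1)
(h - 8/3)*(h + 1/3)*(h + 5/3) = h^3 - 2*h^2/3 - 43*h/9 - 40/27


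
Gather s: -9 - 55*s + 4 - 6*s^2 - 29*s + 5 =-6*s^2 - 84*s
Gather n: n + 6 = n + 6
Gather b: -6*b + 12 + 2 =14 - 6*b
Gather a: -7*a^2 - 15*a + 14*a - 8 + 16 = -7*a^2 - a + 8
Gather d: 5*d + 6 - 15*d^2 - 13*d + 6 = -15*d^2 - 8*d + 12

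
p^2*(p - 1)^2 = p^4 - 2*p^3 + p^2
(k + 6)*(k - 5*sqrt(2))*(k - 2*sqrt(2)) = k^3 - 7*sqrt(2)*k^2 + 6*k^2 - 42*sqrt(2)*k + 20*k + 120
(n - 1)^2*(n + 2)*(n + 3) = n^4 + 3*n^3 - 3*n^2 - 7*n + 6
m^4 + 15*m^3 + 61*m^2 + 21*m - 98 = (m - 1)*(m + 2)*(m + 7)^2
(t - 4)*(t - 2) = t^2 - 6*t + 8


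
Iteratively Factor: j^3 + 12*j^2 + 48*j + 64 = (j + 4)*(j^2 + 8*j + 16) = (j + 4)^2*(j + 4)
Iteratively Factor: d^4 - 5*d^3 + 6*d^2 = (d)*(d^3 - 5*d^2 + 6*d) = d^2*(d^2 - 5*d + 6) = d^2*(d - 3)*(d - 2)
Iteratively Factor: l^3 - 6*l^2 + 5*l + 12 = (l - 4)*(l^2 - 2*l - 3) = (l - 4)*(l + 1)*(l - 3)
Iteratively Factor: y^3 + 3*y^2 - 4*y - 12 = (y + 2)*(y^2 + y - 6) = (y + 2)*(y + 3)*(y - 2)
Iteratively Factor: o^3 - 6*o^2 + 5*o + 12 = (o - 3)*(o^2 - 3*o - 4) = (o - 4)*(o - 3)*(o + 1)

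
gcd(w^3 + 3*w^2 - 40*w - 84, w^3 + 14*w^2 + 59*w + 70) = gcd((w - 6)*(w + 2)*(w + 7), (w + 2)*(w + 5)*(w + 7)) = w^2 + 9*w + 14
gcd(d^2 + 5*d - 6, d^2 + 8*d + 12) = d + 6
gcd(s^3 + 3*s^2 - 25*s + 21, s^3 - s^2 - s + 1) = s - 1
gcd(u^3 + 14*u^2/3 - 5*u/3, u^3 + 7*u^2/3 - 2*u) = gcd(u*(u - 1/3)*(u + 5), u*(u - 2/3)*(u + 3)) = u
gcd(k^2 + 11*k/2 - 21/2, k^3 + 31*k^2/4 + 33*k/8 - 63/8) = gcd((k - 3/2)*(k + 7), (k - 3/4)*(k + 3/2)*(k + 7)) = k + 7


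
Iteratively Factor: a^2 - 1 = (a + 1)*(a - 1)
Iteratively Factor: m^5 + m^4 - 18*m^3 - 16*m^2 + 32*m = (m - 1)*(m^4 + 2*m^3 - 16*m^2 - 32*m) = (m - 4)*(m - 1)*(m^3 + 6*m^2 + 8*m) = (m - 4)*(m - 1)*(m + 2)*(m^2 + 4*m) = (m - 4)*(m - 1)*(m + 2)*(m + 4)*(m)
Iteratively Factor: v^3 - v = (v - 1)*(v^2 + v) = v*(v - 1)*(v + 1)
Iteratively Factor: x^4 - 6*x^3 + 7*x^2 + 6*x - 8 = (x - 2)*(x^3 - 4*x^2 - x + 4) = (x - 2)*(x - 1)*(x^2 - 3*x - 4) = (x - 4)*(x - 2)*(x - 1)*(x + 1)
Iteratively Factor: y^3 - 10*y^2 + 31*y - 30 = (y - 2)*(y^2 - 8*y + 15) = (y - 5)*(y - 2)*(y - 3)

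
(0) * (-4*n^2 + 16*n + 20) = 0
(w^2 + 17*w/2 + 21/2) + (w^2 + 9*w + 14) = 2*w^2 + 35*w/2 + 49/2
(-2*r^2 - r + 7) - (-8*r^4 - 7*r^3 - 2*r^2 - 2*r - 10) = 8*r^4 + 7*r^3 + r + 17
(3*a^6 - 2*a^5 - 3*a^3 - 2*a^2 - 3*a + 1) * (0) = 0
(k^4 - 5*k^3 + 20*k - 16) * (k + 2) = k^5 - 3*k^4 - 10*k^3 + 20*k^2 + 24*k - 32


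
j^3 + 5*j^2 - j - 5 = (j - 1)*(j + 1)*(j + 5)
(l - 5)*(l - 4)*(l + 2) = l^3 - 7*l^2 + 2*l + 40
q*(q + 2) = q^2 + 2*q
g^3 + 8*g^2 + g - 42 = (g - 2)*(g + 3)*(g + 7)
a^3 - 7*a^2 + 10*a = a*(a - 5)*(a - 2)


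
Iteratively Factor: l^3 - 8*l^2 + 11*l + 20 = (l + 1)*(l^2 - 9*l + 20) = (l - 5)*(l + 1)*(l - 4)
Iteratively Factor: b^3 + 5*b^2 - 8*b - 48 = (b + 4)*(b^2 + b - 12) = (b - 3)*(b + 4)*(b + 4)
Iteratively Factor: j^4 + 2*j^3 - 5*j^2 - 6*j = (j)*(j^3 + 2*j^2 - 5*j - 6) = j*(j + 3)*(j^2 - j - 2) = j*(j - 2)*(j + 3)*(j + 1)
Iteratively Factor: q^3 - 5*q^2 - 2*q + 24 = (q + 2)*(q^2 - 7*q + 12) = (q - 3)*(q + 2)*(q - 4)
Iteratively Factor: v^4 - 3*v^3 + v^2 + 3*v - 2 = (v + 1)*(v^3 - 4*v^2 + 5*v - 2) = (v - 2)*(v + 1)*(v^2 - 2*v + 1) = (v - 2)*(v - 1)*(v + 1)*(v - 1)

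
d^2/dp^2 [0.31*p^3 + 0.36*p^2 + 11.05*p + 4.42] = 1.86*p + 0.72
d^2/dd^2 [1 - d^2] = -2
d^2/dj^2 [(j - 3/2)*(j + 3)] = 2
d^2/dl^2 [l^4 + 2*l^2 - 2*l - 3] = 12*l^2 + 4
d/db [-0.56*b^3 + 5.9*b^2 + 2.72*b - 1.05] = -1.68*b^2 + 11.8*b + 2.72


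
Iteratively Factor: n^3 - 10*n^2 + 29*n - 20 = (n - 4)*(n^2 - 6*n + 5) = (n - 5)*(n - 4)*(n - 1)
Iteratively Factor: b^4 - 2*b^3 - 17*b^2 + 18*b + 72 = (b - 4)*(b^3 + 2*b^2 - 9*b - 18) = (b - 4)*(b + 2)*(b^2 - 9) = (b - 4)*(b + 2)*(b + 3)*(b - 3)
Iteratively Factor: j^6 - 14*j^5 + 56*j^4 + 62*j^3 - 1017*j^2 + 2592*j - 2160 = (j - 3)*(j^5 - 11*j^4 + 23*j^3 + 131*j^2 - 624*j + 720) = (j - 5)*(j - 3)*(j^4 - 6*j^3 - 7*j^2 + 96*j - 144) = (j - 5)*(j - 3)^2*(j^3 - 3*j^2 - 16*j + 48) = (j - 5)*(j - 3)^2*(j + 4)*(j^2 - 7*j + 12) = (j - 5)*(j - 3)^3*(j + 4)*(j - 4)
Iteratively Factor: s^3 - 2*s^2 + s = (s - 1)*(s^2 - s) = s*(s - 1)*(s - 1)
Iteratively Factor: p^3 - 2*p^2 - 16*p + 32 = (p - 4)*(p^2 + 2*p - 8) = (p - 4)*(p - 2)*(p + 4)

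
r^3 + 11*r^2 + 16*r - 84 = (r - 2)*(r + 6)*(r + 7)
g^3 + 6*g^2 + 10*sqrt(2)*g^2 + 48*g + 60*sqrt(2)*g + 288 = (g + 6)*(g + 4*sqrt(2))*(g + 6*sqrt(2))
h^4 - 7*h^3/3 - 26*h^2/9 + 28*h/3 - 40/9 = (h - 2)*(h - 5/3)*(h - 2/3)*(h + 2)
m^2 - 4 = (m - 2)*(m + 2)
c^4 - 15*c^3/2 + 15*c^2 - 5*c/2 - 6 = (c - 4)*(c - 3)*(c - 1)*(c + 1/2)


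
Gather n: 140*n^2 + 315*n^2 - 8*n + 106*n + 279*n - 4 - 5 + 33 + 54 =455*n^2 + 377*n + 78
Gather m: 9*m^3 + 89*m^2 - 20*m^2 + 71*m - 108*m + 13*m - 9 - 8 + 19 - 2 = 9*m^3 + 69*m^2 - 24*m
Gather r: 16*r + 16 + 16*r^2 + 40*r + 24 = 16*r^2 + 56*r + 40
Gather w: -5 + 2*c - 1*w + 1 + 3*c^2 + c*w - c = 3*c^2 + c + w*(c - 1) - 4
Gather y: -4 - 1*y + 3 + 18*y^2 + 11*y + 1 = 18*y^2 + 10*y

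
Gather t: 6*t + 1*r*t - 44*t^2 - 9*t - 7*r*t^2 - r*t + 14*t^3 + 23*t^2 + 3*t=14*t^3 + t^2*(-7*r - 21)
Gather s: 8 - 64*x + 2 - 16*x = 10 - 80*x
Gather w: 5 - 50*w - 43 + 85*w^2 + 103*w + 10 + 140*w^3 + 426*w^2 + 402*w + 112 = 140*w^3 + 511*w^2 + 455*w + 84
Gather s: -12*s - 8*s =-20*s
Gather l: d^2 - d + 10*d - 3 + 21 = d^2 + 9*d + 18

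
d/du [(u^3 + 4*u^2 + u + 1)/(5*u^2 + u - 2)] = (5*u^4 + 2*u^3 - 7*u^2 - 26*u - 3)/(25*u^4 + 10*u^3 - 19*u^2 - 4*u + 4)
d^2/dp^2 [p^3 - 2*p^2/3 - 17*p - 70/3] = 6*p - 4/3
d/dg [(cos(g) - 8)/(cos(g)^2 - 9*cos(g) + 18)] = (cos(g)^2 - 16*cos(g) + 54)*sin(g)/(cos(g)^2 - 9*cos(g) + 18)^2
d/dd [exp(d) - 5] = exp(d)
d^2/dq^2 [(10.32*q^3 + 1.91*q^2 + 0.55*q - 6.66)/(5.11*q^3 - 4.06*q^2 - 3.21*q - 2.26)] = (527.958045999999*q^6 + 1101.849882*q^5 - 537.184662*q^4 + 2529.250338*q^3 + 417.056436*q^2 - 696.28164*q - 3.50064800000001)/(133.432831*q^9 - 318.045378*q^8 + 1.23406499999996*q^7 + 155.616062*q^6 + 280.548681*q^5 - 14.83671*q^4 - 131.498709*q^3 - 132.072366*q^2 - 49.186188*q - 11.543176)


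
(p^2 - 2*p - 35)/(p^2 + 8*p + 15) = (p - 7)/(p + 3)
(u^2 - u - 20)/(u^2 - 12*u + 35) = (u + 4)/(u - 7)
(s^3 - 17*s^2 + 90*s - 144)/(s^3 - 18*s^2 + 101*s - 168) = (s - 6)/(s - 7)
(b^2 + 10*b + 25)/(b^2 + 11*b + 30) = (b + 5)/(b + 6)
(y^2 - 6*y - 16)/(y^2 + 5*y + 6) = (y - 8)/(y + 3)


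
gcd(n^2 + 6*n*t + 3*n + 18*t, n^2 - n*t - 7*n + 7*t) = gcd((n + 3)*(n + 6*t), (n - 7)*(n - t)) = 1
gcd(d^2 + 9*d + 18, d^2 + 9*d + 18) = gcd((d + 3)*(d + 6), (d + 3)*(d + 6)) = d^2 + 9*d + 18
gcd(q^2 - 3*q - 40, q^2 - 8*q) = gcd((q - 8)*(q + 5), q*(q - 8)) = q - 8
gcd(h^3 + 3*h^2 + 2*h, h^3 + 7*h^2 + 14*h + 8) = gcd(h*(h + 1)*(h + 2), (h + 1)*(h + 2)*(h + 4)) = h^2 + 3*h + 2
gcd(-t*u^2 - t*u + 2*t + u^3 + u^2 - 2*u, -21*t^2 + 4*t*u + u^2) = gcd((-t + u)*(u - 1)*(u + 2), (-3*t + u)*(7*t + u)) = 1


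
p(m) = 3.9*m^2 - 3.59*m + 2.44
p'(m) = 7.8*m - 3.59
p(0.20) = 1.88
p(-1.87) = 22.79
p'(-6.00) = -50.39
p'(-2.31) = -21.61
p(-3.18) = 53.29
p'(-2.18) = -20.59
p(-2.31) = 31.54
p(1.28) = 4.23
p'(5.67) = 40.64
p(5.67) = 107.47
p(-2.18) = 28.80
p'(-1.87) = -18.18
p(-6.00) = 164.38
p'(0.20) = -2.03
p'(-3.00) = -26.99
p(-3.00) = 48.31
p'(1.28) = 6.39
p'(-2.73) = -24.88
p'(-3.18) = -28.39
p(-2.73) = 41.31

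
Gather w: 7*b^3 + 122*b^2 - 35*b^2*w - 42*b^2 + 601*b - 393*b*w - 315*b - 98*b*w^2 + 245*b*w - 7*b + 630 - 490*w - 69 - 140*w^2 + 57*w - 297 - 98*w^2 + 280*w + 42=7*b^3 + 80*b^2 + 279*b + w^2*(-98*b - 238) + w*(-35*b^2 - 148*b - 153) + 306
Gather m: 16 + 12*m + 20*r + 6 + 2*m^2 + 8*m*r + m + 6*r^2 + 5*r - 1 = 2*m^2 + m*(8*r + 13) + 6*r^2 + 25*r + 21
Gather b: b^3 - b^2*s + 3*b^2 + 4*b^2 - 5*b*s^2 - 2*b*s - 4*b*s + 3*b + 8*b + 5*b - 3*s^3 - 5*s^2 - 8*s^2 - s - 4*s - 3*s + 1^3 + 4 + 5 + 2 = b^3 + b^2*(7 - s) + b*(-5*s^2 - 6*s + 16) - 3*s^3 - 13*s^2 - 8*s + 12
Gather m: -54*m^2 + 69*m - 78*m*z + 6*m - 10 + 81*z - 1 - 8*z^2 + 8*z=-54*m^2 + m*(75 - 78*z) - 8*z^2 + 89*z - 11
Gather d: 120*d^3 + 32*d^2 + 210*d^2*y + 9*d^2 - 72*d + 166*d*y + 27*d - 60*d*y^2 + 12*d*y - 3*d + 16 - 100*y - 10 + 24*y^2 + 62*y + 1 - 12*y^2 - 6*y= 120*d^3 + d^2*(210*y + 41) + d*(-60*y^2 + 178*y - 48) + 12*y^2 - 44*y + 7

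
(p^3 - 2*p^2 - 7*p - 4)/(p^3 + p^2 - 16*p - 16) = (p + 1)/(p + 4)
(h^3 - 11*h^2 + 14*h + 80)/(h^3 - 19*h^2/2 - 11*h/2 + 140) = 2*(h + 2)/(2*h + 7)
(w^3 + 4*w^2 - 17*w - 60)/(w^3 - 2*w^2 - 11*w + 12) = (w + 5)/(w - 1)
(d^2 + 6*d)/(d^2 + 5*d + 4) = d*(d + 6)/(d^2 + 5*d + 4)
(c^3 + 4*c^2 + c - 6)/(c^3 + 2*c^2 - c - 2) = (c + 3)/(c + 1)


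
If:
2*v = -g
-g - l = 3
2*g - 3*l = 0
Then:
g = -9/5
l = -6/5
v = 9/10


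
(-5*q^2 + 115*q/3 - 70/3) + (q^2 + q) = -4*q^2 + 118*q/3 - 70/3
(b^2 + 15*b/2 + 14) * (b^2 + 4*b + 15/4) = b^4 + 23*b^3/2 + 191*b^2/4 + 673*b/8 + 105/2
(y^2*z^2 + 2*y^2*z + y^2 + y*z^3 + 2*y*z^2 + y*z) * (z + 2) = y^2*z^3 + 4*y^2*z^2 + 5*y^2*z + 2*y^2 + y*z^4 + 4*y*z^3 + 5*y*z^2 + 2*y*z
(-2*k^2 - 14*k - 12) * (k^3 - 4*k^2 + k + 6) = -2*k^5 - 6*k^4 + 42*k^3 + 22*k^2 - 96*k - 72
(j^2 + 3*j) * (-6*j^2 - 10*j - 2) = -6*j^4 - 28*j^3 - 32*j^2 - 6*j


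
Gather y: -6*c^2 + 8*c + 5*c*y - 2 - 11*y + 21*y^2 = -6*c^2 + 8*c + 21*y^2 + y*(5*c - 11) - 2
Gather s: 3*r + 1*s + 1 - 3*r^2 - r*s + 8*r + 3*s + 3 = -3*r^2 + 11*r + s*(4 - r) + 4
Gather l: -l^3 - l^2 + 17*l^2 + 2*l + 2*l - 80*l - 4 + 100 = -l^3 + 16*l^2 - 76*l + 96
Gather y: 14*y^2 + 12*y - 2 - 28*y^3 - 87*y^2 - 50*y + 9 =-28*y^3 - 73*y^2 - 38*y + 7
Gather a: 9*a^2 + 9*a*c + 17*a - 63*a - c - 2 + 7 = 9*a^2 + a*(9*c - 46) - c + 5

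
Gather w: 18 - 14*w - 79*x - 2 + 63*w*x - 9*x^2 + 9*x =w*(63*x - 14) - 9*x^2 - 70*x + 16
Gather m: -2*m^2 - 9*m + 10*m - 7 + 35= -2*m^2 + m + 28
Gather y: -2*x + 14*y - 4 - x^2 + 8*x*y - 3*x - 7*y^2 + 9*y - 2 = -x^2 - 5*x - 7*y^2 + y*(8*x + 23) - 6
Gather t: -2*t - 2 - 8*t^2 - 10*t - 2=-8*t^2 - 12*t - 4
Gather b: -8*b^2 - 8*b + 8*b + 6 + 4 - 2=8 - 8*b^2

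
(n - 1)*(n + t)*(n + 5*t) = n^3 + 6*n^2*t - n^2 + 5*n*t^2 - 6*n*t - 5*t^2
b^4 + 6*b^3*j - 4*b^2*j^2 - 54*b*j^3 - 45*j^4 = (b - 3*j)*(b + j)*(b + 3*j)*(b + 5*j)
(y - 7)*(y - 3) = y^2 - 10*y + 21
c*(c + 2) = c^2 + 2*c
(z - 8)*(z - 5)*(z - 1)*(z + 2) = z^4 - 12*z^3 + 25*z^2 + 66*z - 80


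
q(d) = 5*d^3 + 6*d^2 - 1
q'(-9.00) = 1107.00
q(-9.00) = -3160.00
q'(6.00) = 612.00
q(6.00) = 1295.00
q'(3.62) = 240.01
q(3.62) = 314.82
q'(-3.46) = 138.05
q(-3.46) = -136.28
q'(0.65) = 14.14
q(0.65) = 2.91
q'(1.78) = 68.89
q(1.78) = 46.21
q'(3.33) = 206.29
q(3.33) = 250.16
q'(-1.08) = 4.54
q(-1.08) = -0.30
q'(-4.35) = 231.64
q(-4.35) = -299.03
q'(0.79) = 18.84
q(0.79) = 5.21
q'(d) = 15*d^2 + 12*d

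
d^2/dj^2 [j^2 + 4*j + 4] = 2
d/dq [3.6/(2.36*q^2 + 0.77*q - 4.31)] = (-16.992*q - 2.772)/(2.36*q^2 + 0.77*q - 4.31)^2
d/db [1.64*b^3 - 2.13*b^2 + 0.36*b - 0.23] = 4.92*b^2 - 4.26*b + 0.36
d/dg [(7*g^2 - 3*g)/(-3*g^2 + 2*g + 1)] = (5*g^2 + 14*g - 3)/(9*g^4 - 12*g^3 - 2*g^2 + 4*g + 1)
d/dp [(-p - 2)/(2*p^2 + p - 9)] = (-2*p^2 - p + (p + 2)*(4*p + 1) + 9)/(2*p^2 + p - 9)^2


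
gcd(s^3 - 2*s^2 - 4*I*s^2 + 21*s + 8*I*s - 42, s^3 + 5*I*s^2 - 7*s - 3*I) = s + 3*I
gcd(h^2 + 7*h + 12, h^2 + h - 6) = h + 3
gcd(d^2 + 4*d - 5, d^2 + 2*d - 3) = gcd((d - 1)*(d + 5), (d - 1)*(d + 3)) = d - 1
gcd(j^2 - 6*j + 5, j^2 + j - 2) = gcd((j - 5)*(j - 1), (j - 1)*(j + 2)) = j - 1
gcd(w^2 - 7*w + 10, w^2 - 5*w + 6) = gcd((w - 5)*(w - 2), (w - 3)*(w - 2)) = w - 2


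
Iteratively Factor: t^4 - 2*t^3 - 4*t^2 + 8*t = (t - 2)*(t^3 - 4*t) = (t - 2)^2*(t^2 + 2*t) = (t - 2)^2*(t + 2)*(t)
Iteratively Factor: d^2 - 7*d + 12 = (d - 3)*(d - 4)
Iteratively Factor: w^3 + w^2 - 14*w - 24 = (w + 2)*(w^2 - w - 12) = (w + 2)*(w + 3)*(w - 4)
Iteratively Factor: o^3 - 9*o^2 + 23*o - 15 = (o - 1)*(o^2 - 8*o + 15) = (o - 3)*(o - 1)*(o - 5)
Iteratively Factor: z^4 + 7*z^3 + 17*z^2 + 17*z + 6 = (z + 1)*(z^3 + 6*z^2 + 11*z + 6) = (z + 1)*(z + 2)*(z^2 + 4*z + 3) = (z + 1)*(z + 2)*(z + 3)*(z + 1)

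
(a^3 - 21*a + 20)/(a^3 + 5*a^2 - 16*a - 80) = (a - 1)/(a + 4)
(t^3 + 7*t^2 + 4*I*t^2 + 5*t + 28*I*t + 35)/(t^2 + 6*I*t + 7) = (t^2 + t*(7 + 5*I) + 35*I)/(t + 7*I)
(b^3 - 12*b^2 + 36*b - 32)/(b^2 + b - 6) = (b^2 - 10*b + 16)/(b + 3)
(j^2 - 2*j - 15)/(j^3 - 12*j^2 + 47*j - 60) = (j + 3)/(j^2 - 7*j + 12)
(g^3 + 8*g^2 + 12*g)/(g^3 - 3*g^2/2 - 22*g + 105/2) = 2*g*(g^2 + 8*g + 12)/(2*g^3 - 3*g^2 - 44*g + 105)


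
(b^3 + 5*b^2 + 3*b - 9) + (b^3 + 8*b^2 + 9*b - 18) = 2*b^3 + 13*b^2 + 12*b - 27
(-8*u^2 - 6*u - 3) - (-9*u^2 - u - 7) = u^2 - 5*u + 4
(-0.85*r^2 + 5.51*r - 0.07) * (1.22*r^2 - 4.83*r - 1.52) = -1.037*r^4 + 10.8277*r^3 - 25.4067*r^2 - 8.0371*r + 0.1064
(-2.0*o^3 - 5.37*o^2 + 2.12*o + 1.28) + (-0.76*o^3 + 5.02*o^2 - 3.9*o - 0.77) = -2.76*o^3 - 0.350000000000001*o^2 - 1.78*o + 0.51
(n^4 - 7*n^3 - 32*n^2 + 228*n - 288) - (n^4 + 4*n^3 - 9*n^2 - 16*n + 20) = -11*n^3 - 23*n^2 + 244*n - 308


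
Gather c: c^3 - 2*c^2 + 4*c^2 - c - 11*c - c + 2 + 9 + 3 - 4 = c^3 + 2*c^2 - 13*c + 10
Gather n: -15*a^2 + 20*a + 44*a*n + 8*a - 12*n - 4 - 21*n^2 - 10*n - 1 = -15*a^2 + 28*a - 21*n^2 + n*(44*a - 22) - 5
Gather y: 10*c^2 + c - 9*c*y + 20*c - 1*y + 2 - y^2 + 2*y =10*c^2 + 21*c - y^2 + y*(1 - 9*c) + 2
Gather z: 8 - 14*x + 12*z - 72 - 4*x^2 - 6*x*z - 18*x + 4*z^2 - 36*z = -4*x^2 - 32*x + 4*z^2 + z*(-6*x - 24) - 64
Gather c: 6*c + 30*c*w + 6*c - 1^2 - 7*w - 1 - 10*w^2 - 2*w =c*(30*w + 12) - 10*w^2 - 9*w - 2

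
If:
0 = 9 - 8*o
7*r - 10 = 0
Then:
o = 9/8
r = 10/7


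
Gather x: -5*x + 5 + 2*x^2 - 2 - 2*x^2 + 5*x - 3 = 0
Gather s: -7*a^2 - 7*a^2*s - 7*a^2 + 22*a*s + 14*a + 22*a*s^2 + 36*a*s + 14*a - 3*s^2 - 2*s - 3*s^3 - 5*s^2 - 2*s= -14*a^2 + 28*a - 3*s^3 + s^2*(22*a - 8) + s*(-7*a^2 + 58*a - 4)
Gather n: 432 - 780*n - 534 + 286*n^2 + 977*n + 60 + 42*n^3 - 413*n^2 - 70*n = 42*n^3 - 127*n^2 + 127*n - 42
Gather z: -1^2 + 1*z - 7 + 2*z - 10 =3*z - 18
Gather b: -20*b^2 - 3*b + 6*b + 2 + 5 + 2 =-20*b^2 + 3*b + 9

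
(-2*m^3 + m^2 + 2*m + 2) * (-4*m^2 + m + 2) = 8*m^5 - 6*m^4 - 11*m^3 - 4*m^2 + 6*m + 4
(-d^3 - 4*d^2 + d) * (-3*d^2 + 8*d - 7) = 3*d^5 + 4*d^4 - 28*d^3 + 36*d^2 - 7*d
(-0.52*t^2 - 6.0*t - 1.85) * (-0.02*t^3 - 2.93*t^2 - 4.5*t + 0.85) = 0.0104*t^5 + 1.6436*t^4 + 19.957*t^3 + 31.9785*t^2 + 3.225*t - 1.5725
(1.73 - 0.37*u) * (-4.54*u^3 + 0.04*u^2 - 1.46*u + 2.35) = 1.6798*u^4 - 7.869*u^3 + 0.6094*u^2 - 3.3953*u + 4.0655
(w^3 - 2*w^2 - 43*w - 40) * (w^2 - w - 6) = w^5 - 3*w^4 - 47*w^3 + 15*w^2 + 298*w + 240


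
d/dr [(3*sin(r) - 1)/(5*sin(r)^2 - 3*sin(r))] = (-15*cos(r) + 10/tan(r) - 3*cos(r)/sin(r)^2)/(5*sin(r) - 3)^2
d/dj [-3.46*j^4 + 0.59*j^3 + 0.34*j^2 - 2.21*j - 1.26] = -13.84*j^3 + 1.77*j^2 + 0.68*j - 2.21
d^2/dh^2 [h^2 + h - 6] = 2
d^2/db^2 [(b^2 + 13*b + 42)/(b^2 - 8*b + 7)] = 42*(b^3 + 5*b^2 - 61*b + 151)/(b^6 - 24*b^5 + 213*b^4 - 848*b^3 + 1491*b^2 - 1176*b + 343)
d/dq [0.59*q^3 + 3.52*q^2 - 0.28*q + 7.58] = 1.77*q^2 + 7.04*q - 0.28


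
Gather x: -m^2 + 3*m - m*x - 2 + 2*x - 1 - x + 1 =-m^2 + 3*m + x*(1 - m) - 2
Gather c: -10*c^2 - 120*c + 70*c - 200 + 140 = -10*c^2 - 50*c - 60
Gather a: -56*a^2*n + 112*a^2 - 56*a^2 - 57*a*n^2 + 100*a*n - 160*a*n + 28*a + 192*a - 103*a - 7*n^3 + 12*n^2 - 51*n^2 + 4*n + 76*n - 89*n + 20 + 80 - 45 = a^2*(56 - 56*n) + a*(-57*n^2 - 60*n + 117) - 7*n^3 - 39*n^2 - 9*n + 55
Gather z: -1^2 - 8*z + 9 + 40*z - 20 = 32*z - 12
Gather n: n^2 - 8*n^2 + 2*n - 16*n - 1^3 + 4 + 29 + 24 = -7*n^2 - 14*n + 56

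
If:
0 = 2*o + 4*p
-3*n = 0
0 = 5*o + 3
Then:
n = 0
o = -3/5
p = 3/10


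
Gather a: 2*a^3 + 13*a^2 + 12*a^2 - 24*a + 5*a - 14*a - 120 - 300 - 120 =2*a^3 + 25*a^2 - 33*a - 540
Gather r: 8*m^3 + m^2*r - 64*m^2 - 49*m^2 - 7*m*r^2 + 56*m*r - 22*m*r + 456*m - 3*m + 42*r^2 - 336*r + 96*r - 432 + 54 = 8*m^3 - 113*m^2 + 453*m + r^2*(42 - 7*m) + r*(m^2 + 34*m - 240) - 378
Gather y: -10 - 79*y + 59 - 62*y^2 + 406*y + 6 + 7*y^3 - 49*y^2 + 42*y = 7*y^3 - 111*y^2 + 369*y + 55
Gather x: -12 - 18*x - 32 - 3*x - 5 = -21*x - 49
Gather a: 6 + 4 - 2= 8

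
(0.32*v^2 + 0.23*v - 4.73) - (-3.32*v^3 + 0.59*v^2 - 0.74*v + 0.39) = 3.32*v^3 - 0.27*v^2 + 0.97*v - 5.12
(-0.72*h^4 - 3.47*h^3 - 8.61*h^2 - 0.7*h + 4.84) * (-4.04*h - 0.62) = 2.9088*h^5 + 14.4652*h^4 + 36.9358*h^3 + 8.1662*h^2 - 19.1196*h - 3.0008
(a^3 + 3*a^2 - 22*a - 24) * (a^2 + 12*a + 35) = a^5 + 15*a^4 + 49*a^3 - 183*a^2 - 1058*a - 840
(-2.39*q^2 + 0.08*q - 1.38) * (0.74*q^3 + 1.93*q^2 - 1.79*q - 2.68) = -1.7686*q^5 - 4.5535*q^4 + 3.4113*q^3 + 3.5986*q^2 + 2.2558*q + 3.6984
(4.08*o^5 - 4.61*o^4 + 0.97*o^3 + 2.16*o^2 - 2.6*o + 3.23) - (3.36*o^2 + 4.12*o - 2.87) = 4.08*o^5 - 4.61*o^4 + 0.97*o^3 - 1.2*o^2 - 6.72*o + 6.1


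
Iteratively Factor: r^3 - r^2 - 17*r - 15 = (r + 3)*(r^2 - 4*r - 5) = (r + 1)*(r + 3)*(r - 5)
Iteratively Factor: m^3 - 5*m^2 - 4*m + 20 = (m + 2)*(m^2 - 7*m + 10) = (m - 2)*(m + 2)*(m - 5)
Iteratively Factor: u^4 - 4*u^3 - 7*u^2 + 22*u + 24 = (u + 1)*(u^3 - 5*u^2 - 2*u + 24) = (u - 3)*(u + 1)*(u^2 - 2*u - 8) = (u - 4)*(u - 3)*(u + 1)*(u + 2)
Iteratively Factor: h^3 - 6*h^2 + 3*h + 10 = (h - 5)*(h^2 - h - 2) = (h - 5)*(h + 1)*(h - 2)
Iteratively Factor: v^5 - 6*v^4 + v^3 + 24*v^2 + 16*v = (v + 1)*(v^4 - 7*v^3 + 8*v^2 + 16*v) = (v - 4)*(v + 1)*(v^3 - 3*v^2 - 4*v) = (v - 4)^2*(v + 1)*(v^2 + v) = (v - 4)^2*(v + 1)^2*(v)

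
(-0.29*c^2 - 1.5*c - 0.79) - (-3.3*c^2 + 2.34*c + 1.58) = 3.01*c^2 - 3.84*c - 2.37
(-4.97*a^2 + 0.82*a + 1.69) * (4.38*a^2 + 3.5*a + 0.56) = -21.7686*a^4 - 13.8034*a^3 + 7.489*a^2 + 6.3742*a + 0.9464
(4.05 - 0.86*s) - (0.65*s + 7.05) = -1.51*s - 3.0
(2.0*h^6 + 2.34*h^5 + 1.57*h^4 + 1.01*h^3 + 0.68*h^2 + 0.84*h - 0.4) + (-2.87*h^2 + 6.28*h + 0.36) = 2.0*h^6 + 2.34*h^5 + 1.57*h^4 + 1.01*h^3 - 2.19*h^2 + 7.12*h - 0.04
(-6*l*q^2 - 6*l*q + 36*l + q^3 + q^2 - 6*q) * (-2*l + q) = 12*l^2*q^2 + 12*l^2*q - 72*l^2 - 8*l*q^3 - 8*l*q^2 + 48*l*q + q^4 + q^3 - 6*q^2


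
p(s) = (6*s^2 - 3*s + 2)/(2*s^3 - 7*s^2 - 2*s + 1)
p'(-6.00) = -0.04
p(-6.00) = -0.35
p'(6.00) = -0.50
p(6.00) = 1.18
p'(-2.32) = -0.26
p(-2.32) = -0.72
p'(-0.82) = -7.38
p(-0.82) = -2.68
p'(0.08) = 6.18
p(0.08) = 2.26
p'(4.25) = -9.47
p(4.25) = 4.98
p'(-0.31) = -20.55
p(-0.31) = 3.95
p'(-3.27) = -0.13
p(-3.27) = -0.55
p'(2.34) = -1.33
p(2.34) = -1.70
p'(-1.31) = -1.15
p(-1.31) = -1.26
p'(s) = (12*s - 3)/(2*s^3 - 7*s^2 - 2*s + 1) + (-6*s^2 + 14*s + 2)*(6*s^2 - 3*s + 2)/(2*s^3 - 7*s^2 - 2*s + 1)^2 = (-12*s^4 + 12*s^3 - 45*s^2 + 40*s + 1)/(4*s^6 - 28*s^5 + 41*s^4 + 32*s^3 - 10*s^2 - 4*s + 1)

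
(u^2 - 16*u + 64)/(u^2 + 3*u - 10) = (u^2 - 16*u + 64)/(u^2 + 3*u - 10)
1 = 1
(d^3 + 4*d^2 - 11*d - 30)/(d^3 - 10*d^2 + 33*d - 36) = (d^2 + 7*d + 10)/(d^2 - 7*d + 12)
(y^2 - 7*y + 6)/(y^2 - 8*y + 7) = (y - 6)/(y - 7)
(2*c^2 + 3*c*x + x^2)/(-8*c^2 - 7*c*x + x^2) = (2*c + x)/(-8*c + x)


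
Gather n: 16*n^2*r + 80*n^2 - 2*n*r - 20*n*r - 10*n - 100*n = n^2*(16*r + 80) + n*(-22*r - 110)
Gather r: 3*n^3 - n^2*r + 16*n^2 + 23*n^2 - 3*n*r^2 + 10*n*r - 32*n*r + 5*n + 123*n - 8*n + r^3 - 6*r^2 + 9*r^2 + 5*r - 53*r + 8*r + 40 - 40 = 3*n^3 + 39*n^2 + 120*n + r^3 + r^2*(3 - 3*n) + r*(-n^2 - 22*n - 40)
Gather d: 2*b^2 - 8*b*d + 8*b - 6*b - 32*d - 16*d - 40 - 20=2*b^2 + 2*b + d*(-8*b - 48) - 60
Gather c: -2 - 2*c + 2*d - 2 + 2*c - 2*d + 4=0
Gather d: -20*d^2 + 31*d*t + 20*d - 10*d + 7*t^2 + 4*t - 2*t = -20*d^2 + d*(31*t + 10) + 7*t^2 + 2*t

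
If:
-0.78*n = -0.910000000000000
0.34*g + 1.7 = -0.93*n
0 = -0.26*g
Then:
No Solution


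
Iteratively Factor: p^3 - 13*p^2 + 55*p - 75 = (p - 3)*(p^2 - 10*p + 25) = (p - 5)*(p - 3)*(p - 5)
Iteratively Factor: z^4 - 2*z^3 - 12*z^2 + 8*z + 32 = (z - 2)*(z^3 - 12*z - 16) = (z - 2)*(z + 2)*(z^2 - 2*z - 8) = (z - 4)*(z - 2)*(z + 2)*(z + 2)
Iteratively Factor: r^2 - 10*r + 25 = (r - 5)*(r - 5)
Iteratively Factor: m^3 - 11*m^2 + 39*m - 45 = (m - 3)*(m^2 - 8*m + 15) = (m - 3)^2*(m - 5)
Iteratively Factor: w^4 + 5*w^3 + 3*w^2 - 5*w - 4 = (w + 1)*(w^3 + 4*w^2 - w - 4) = (w - 1)*(w + 1)*(w^2 + 5*w + 4) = (w - 1)*(w + 1)*(w + 4)*(w + 1)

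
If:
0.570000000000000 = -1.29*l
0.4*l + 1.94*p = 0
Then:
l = -0.44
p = 0.09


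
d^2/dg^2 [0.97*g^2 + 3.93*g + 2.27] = 1.94000000000000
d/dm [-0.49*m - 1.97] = -0.490000000000000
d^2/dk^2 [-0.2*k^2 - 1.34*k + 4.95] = -0.400000000000000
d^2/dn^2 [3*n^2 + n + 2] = 6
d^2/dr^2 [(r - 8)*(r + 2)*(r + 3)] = 6*r - 6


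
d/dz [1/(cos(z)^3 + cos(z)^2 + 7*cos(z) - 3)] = (3*cos(z)^2 + 2*cos(z) + 7)*sin(z)/(cos(z)^3 + cos(z)^2 + 7*cos(z) - 3)^2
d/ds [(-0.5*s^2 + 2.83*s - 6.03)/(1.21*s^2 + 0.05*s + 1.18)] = (-3.4493*s^2 + 13.4126*s + 3.6409)/(1.4641*s^4 + 0.121*s^3 + 2.8581*s^2 + 0.118*s + 1.3924)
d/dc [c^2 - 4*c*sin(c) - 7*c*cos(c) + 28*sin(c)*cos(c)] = 7*c*sin(c) - 4*c*cos(c) + 2*c - 4*sin(c) - 7*cos(c) + 28*cos(2*c)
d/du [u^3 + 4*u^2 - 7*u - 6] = 3*u^2 + 8*u - 7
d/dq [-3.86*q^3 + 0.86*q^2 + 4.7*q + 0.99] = -11.58*q^2 + 1.72*q + 4.7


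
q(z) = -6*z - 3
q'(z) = -6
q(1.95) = -14.70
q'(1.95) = -6.00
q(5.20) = -34.20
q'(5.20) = -6.00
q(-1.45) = 5.70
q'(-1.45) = -6.00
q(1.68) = -13.08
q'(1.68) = -6.00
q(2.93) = -20.58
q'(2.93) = -6.00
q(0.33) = -4.98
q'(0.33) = -6.00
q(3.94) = -26.64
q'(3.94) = -6.00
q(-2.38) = 11.28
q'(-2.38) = -6.00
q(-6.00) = 33.00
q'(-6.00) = -6.00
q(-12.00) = 69.00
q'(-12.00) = -6.00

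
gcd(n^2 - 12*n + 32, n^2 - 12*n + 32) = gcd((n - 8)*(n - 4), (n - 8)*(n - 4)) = n^2 - 12*n + 32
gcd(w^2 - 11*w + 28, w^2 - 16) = w - 4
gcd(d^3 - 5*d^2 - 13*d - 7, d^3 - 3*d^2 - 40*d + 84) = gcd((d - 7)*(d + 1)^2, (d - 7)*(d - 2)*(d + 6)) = d - 7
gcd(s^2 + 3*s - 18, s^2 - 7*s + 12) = s - 3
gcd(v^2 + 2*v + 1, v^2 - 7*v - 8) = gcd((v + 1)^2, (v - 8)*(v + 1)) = v + 1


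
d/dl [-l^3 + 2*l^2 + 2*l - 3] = -3*l^2 + 4*l + 2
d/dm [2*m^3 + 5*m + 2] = 6*m^2 + 5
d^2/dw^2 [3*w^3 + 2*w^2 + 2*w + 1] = 18*w + 4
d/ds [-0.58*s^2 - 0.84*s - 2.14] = -1.16*s - 0.84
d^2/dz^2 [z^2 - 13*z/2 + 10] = 2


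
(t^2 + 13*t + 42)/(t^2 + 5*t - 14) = (t + 6)/(t - 2)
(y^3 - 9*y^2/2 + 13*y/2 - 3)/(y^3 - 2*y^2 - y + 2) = (y - 3/2)/(y + 1)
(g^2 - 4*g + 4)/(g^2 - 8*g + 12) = (g - 2)/(g - 6)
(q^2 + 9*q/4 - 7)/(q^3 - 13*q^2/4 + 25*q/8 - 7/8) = 2*(q + 4)/(2*q^2 - 3*q + 1)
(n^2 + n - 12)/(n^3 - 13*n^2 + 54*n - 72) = (n + 4)/(n^2 - 10*n + 24)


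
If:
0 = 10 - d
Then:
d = 10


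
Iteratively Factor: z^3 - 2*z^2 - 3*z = (z - 3)*(z^2 + z) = (z - 3)*(z + 1)*(z)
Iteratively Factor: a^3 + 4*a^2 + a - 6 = (a + 2)*(a^2 + 2*a - 3) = (a + 2)*(a + 3)*(a - 1)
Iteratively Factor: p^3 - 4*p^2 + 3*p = (p)*(p^2 - 4*p + 3) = p*(p - 3)*(p - 1)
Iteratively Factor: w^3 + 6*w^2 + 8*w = (w)*(w^2 + 6*w + 8) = w*(w + 4)*(w + 2)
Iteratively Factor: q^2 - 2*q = (q - 2)*(q)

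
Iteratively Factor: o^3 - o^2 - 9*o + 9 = (o - 3)*(o^2 + 2*o - 3) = (o - 3)*(o + 3)*(o - 1)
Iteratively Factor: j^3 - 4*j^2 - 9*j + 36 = (j - 4)*(j^2 - 9) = (j - 4)*(j - 3)*(j + 3)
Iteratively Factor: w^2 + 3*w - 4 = (w + 4)*(w - 1)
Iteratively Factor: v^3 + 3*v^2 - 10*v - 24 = (v + 2)*(v^2 + v - 12) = (v + 2)*(v + 4)*(v - 3)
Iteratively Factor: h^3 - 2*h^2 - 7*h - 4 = (h - 4)*(h^2 + 2*h + 1) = (h - 4)*(h + 1)*(h + 1)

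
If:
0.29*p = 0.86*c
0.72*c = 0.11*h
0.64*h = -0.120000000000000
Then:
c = -0.03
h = -0.19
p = -0.08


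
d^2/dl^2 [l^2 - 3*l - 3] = 2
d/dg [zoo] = 0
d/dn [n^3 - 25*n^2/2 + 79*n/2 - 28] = 3*n^2 - 25*n + 79/2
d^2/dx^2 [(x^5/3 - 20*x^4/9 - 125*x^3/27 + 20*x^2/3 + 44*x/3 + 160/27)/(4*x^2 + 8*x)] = (27*x^7 + 84*x^6 - 144*x^5 - 720*x^4 - 464*x^3 + 480*x^2 + 960*x + 640)/(54*x^3*(x^3 + 6*x^2 + 12*x + 8))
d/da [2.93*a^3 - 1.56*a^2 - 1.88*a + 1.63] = 8.79*a^2 - 3.12*a - 1.88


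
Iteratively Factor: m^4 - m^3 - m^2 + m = (m + 1)*(m^3 - 2*m^2 + m) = (m - 1)*(m + 1)*(m^2 - m) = m*(m - 1)*(m + 1)*(m - 1)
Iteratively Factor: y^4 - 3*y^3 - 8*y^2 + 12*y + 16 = (y + 2)*(y^3 - 5*y^2 + 2*y + 8) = (y - 2)*(y + 2)*(y^2 - 3*y - 4) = (y - 2)*(y + 1)*(y + 2)*(y - 4)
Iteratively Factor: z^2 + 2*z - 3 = (z - 1)*(z + 3)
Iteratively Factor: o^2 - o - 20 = (o - 5)*(o + 4)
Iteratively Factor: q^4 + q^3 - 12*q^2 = (q - 3)*(q^3 + 4*q^2) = q*(q - 3)*(q^2 + 4*q) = q^2*(q - 3)*(q + 4)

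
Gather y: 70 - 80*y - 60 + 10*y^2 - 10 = 10*y^2 - 80*y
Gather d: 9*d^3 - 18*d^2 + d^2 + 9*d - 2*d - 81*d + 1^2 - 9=9*d^3 - 17*d^2 - 74*d - 8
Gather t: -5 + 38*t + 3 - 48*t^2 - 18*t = -48*t^2 + 20*t - 2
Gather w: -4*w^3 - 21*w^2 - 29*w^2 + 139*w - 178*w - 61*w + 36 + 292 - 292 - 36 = -4*w^3 - 50*w^2 - 100*w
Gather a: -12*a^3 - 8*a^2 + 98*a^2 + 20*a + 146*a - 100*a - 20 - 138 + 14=-12*a^3 + 90*a^2 + 66*a - 144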